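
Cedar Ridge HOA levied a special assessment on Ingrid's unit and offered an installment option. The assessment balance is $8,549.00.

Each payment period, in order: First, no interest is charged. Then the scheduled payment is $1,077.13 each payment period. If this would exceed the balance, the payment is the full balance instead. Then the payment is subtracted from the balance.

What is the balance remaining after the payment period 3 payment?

# | Opening | Payment | End bal
1 | $8,549.00 | $1,077.13 | $7,471.87
2 | $7,471.87 | $1,077.13 | $6,394.74
3 | $6,394.74 | $1,077.13 | $5,317.61

$5,317.61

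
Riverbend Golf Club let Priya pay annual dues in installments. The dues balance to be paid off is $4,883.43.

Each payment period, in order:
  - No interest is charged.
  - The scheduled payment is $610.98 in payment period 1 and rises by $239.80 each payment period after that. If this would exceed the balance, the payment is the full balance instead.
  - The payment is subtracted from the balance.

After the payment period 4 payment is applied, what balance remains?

Payment period 1: $4,883.43 − $610.98 → $4,272.45
Payment period 2: $4,272.45 − $850.78 → $3,421.67
Payment period 3: $3,421.67 − $1,090.58 → $2,331.09
Payment period 4: $2,331.09 − $1,330.38 → $1,000.71

$1,000.71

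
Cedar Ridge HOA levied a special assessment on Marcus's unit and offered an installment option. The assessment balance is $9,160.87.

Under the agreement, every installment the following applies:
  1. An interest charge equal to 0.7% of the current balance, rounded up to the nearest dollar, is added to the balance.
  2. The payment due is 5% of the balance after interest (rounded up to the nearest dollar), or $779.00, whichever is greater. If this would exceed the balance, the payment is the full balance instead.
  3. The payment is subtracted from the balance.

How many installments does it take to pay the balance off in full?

13

# | Opening | Interest | Payment | End bal
1 | $9,160.87 | $65.00 | $779.00 | $8,446.87
2 | $8,446.87 | $60.00 | $779.00 | $7,727.87
3 | $7,727.87 | $55.00 | $779.00 | $7,003.87
4 | $7,003.87 | $50.00 | $779.00 | $6,274.87
5 | $6,274.87 | $44.00 | $779.00 | $5,539.87
6 | $5,539.87 | $39.00 | $779.00 | $4,799.87
7 | $4,799.87 | $34.00 | $779.00 | $4,054.87
8 | $4,054.87 | $29.00 | $779.00 | $3,304.87
9 | $3,304.87 | $24.00 | $779.00 | $2,549.87
10 | $2,549.87 | $18.00 | $779.00 | $1,788.87
11 | $1,788.87 | $13.00 | $779.00 | $1,022.87
12 | $1,022.87 | $8.00 | $779.00 | $251.87
13 | $251.87 | $2.00 | $253.87 | $0.00
Balance reaches $0.00 in installment 13.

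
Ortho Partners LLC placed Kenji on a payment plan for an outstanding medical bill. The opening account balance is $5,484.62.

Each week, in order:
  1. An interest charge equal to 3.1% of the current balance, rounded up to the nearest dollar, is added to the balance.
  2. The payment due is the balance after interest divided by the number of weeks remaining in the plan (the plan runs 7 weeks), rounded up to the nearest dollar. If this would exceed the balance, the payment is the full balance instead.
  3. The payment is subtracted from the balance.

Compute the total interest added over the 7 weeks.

# | Opening | Interest | Payment | End bal
1 | $5,484.62 | $171.00 | $808.00 | $4,847.62
2 | $4,847.62 | $151.00 | $834.00 | $4,164.62
3 | $4,164.62 | $130.00 | $859.00 | $3,435.62
4 | $3,435.62 | $107.00 | $886.00 | $2,656.62
5 | $2,656.62 | $83.00 | $914.00 | $1,825.62
6 | $1,825.62 | $57.00 | $942.00 | $940.62
7 | $940.62 | $30.00 | $970.62 | $0.00
Total interest: $171.00 + $151.00 + $130.00 + $107.00 + $83.00 + $57.00 + $30.00 = $729.00

$729.00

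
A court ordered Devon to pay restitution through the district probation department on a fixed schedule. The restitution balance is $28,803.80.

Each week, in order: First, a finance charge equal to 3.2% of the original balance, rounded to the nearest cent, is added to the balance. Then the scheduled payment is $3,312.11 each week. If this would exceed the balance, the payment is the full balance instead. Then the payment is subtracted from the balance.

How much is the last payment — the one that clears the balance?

$1,040.84

Week 1: opening $28,803.80; interest $921.72 → $29,725.52; payment $3,312.11; balance $26,413.41
Week 2: opening $26,413.41; interest $921.72 → $27,335.13; payment $3,312.11; balance $24,023.02
Week 3: opening $24,023.02; interest $921.72 → $24,944.74; payment $3,312.11; balance $21,632.63
Week 4: opening $21,632.63; interest $921.72 → $22,554.35; payment $3,312.11; balance $19,242.24
Week 5: opening $19,242.24; interest $921.72 → $20,163.96; payment $3,312.11; balance $16,851.85
Week 6: opening $16,851.85; interest $921.72 → $17,773.57; payment $3,312.11; balance $14,461.46
Week 7: opening $14,461.46; interest $921.72 → $15,383.18; payment $3,312.11; balance $12,071.07
Week 8: opening $12,071.07; interest $921.72 → $12,992.79; payment $3,312.11; balance $9,680.68
Week 9: opening $9,680.68; interest $921.72 → $10,602.40; payment $3,312.11; balance $7,290.29
Week 10: opening $7,290.29; interest $921.72 → $8,212.01; payment $3,312.11; balance $4,899.90
Week 11: opening $4,899.90; interest $921.72 → $5,821.62; payment $3,312.11; balance $2,509.51
Week 12: opening $2,509.51; interest $921.72 → $3,431.23; payment $3,312.11; balance $119.12
Week 13: opening $119.12; interest $921.72 → $1,040.84; payment $1,040.84; balance $0.00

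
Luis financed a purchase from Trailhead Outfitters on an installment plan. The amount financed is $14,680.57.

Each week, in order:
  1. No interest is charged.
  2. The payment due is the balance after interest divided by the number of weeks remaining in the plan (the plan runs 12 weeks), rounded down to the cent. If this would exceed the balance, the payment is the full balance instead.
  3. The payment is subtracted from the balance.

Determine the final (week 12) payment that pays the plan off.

$1,223.39

# | Opening | Payment | End bal
1 | $14,680.57 | $1,223.38 | $13,457.19
2 | $13,457.19 | $1,223.38 | $12,233.81
3 | $12,233.81 | $1,223.38 | $11,010.43
4 | $11,010.43 | $1,223.38 | $9,787.05
5 | $9,787.05 | $1,223.38 | $8,563.67
6 | $8,563.67 | $1,223.38 | $7,340.29
7 | $7,340.29 | $1,223.38 | $6,116.91
8 | $6,116.91 | $1,223.38 | $4,893.53
9 | $4,893.53 | $1,223.38 | $3,670.15
10 | $3,670.15 | $1,223.38 | $2,446.77
11 | $2,446.77 | $1,223.38 | $1,223.39
12 | $1,223.39 | $1,223.39 | $0.00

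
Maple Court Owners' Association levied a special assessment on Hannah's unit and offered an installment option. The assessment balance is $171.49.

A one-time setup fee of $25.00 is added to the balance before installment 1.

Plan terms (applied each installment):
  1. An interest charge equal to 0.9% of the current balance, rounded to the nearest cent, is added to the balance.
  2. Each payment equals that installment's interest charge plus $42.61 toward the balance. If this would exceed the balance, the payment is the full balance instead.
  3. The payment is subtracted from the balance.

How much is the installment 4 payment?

# | Opening | Interest | Payment | End bal
1 | $196.49 | $1.77 | $44.38 | $153.88
2 | $153.88 | $1.38 | $43.99 | $111.27
3 | $111.27 | $1.00 | $43.61 | $68.66
4 | $68.66 | $0.62 | $43.23 | $26.05

$43.23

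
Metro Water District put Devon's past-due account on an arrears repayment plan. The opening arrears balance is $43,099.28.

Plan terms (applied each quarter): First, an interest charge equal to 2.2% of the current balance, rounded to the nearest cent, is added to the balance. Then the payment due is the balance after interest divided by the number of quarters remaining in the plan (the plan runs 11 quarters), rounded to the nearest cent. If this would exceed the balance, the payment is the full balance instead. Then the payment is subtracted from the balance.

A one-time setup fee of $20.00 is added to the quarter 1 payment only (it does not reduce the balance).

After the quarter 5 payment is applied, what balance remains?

Quarter 1: $43,099.28 +$948.18 interest = $44,047.46; pay $4,004.31 (+ $20.00 fee) → $40,043.15
Quarter 2: $40,043.15 +$880.95 interest = $40,924.10; pay $4,092.41 → $36,831.69
Quarter 3: $36,831.69 +$810.30 interest = $37,641.99; pay $4,182.44 → $33,459.55
Quarter 4: $33,459.55 +$736.11 interest = $34,195.66; pay $4,274.46 → $29,921.20
Quarter 5: $29,921.20 +$658.27 interest = $30,579.47; pay $4,368.50 → $26,210.97

$26,210.97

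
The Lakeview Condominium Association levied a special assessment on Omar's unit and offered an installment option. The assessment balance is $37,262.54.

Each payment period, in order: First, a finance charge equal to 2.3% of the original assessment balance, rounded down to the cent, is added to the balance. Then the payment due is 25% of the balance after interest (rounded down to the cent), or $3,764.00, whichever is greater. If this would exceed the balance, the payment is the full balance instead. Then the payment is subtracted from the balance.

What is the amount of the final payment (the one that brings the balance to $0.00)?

$2,776.85

Payment period 1: opening $37,262.54; interest $857.03 → $38,119.57; payment $9,529.89; balance $28,589.68
Payment period 2: opening $28,589.68; interest $857.03 → $29,446.71; payment $7,361.67; balance $22,085.04
Payment period 3: opening $22,085.04; interest $857.03 → $22,942.07; payment $5,735.51; balance $17,206.56
Payment period 4: opening $17,206.56; interest $857.03 → $18,063.59; payment $4,515.89; balance $13,547.70
Payment period 5: opening $13,547.70; interest $857.03 → $14,404.73; payment $3,764.00; balance $10,640.73
Payment period 6: opening $10,640.73; interest $857.03 → $11,497.76; payment $3,764.00; balance $7,733.76
Payment period 7: opening $7,733.76; interest $857.03 → $8,590.79; payment $3,764.00; balance $4,826.79
Payment period 8: opening $4,826.79; interest $857.03 → $5,683.82; payment $3,764.00; balance $1,919.82
Payment period 9: opening $1,919.82; interest $857.03 → $2,776.85; payment $2,776.85; balance $0.00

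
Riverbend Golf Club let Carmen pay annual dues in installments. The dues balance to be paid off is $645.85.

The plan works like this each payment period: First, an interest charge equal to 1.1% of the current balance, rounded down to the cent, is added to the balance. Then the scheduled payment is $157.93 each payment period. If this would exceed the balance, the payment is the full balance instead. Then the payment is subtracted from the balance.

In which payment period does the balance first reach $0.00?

Payment period 1: opening $645.85; interest $7.10 → $652.95; payment $157.93; balance $495.02
Payment period 2: opening $495.02; interest $5.44 → $500.46; payment $157.93; balance $342.53
Payment period 3: opening $342.53; interest $3.76 → $346.29; payment $157.93; balance $188.36
Payment period 4: opening $188.36; interest $2.07 → $190.43; payment $157.93; balance $32.50
Payment period 5: opening $32.50; interest $0.35 → $32.85; payment $32.85; balance $0.00
Balance reaches $0.00 in payment period 5.

5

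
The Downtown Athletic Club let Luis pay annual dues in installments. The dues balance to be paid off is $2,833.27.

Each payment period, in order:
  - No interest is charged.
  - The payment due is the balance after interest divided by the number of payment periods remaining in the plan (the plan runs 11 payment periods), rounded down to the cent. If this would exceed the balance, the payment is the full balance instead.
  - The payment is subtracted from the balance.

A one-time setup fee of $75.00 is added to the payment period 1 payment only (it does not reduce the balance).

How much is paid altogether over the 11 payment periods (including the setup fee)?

Payment period 1: $2,833.27 − $257.57 (+ $75.00 fee) → $2,575.70
Payment period 2: $2,575.70 − $257.57 → $2,318.13
Payment period 3: $2,318.13 − $257.57 → $2,060.56
Payment period 4: $2,060.56 − $257.57 → $1,802.99
Payment period 5: $1,802.99 − $257.57 → $1,545.42
Payment period 6: $1,545.42 − $257.57 → $1,287.85
Payment period 7: $1,287.85 − $257.57 → $1,030.28
Payment period 8: $1,030.28 − $257.57 → $772.71
Payment period 9: $772.71 − $257.57 → $515.14
Payment period 10: $515.14 − $257.57 → $257.57
Payment period 11: $257.57 − $257.57 → $0.00
Total paid: $2,908.27

$2,908.27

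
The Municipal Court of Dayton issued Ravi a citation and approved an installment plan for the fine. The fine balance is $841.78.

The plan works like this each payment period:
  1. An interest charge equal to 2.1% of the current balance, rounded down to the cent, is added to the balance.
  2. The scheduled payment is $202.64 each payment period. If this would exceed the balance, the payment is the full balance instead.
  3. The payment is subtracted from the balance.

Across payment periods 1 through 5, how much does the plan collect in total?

$890.47

Payment period 1: opening $841.78; interest $17.67 → $859.45; payment $202.64; balance $656.81
Payment period 2: opening $656.81; interest $13.79 → $670.60; payment $202.64; balance $467.96
Payment period 3: opening $467.96; interest $9.82 → $477.78; payment $202.64; balance $275.14
Payment period 4: opening $275.14; interest $5.77 → $280.91; payment $202.64; balance $78.27
Payment period 5: opening $78.27; interest $1.64 → $79.91; payment $79.91; balance $0.00
Total paid: $890.47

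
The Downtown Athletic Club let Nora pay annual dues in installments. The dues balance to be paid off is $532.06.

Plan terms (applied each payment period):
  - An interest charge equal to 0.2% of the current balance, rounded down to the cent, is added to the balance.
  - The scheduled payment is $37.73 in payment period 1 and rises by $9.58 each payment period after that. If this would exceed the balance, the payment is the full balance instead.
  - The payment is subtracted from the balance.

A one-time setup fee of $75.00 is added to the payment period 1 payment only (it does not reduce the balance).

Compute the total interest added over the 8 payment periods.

$5.34

# | Opening | Interest | Payment | Fee | End bal
1 | $532.06 | $1.06 | $37.73 | $75.00 | $495.39
2 | $495.39 | $0.99 | $47.31 | — | $449.07
3 | $449.07 | $0.89 | $56.89 | — | $393.07
4 | $393.07 | $0.78 | $66.47 | — | $327.38
5 | $327.38 | $0.65 | $76.05 | — | $251.98
6 | $251.98 | $0.50 | $85.63 | — | $166.85
7 | $166.85 | $0.33 | $95.21 | — | $71.97
8 | $71.97 | $0.14 | $72.11 | — | $0.00
Total interest: $1.06 + $0.99 + $0.89 + $0.78 + $0.65 + $0.50 + $0.33 + $0.14 = $5.34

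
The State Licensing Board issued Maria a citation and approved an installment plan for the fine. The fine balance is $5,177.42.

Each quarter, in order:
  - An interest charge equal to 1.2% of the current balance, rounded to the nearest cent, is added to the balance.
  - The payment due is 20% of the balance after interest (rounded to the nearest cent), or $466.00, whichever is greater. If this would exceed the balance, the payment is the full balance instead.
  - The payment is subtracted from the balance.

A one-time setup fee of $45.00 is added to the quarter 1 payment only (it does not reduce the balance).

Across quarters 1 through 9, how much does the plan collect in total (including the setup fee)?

# | Opening | Interest | Payment | Fee | End bal
1 | $5,177.42 | $62.13 | $1,047.91 | $45.00 | $4,191.64
2 | $4,191.64 | $50.30 | $848.39 | — | $3,393.55
3 | $3,393.55 | $40.72 | $686.85 | — | $2,747.42
4 | $2,747.42 | $32.97 | $556.08 | — | $2,224.31
5 | $2,224.31 | $26.69 | $466.00 | — | $1,785.00
6 | $1,785.00 | $21.42 | $466.00 | — | $1,340.42
7 | $1,340.42 | $16.09 | $466.00 | — | $890.51
8 | $890.51 | $10.69 | $466.00 | — | $435.20
9 | $435.20 | $5.22 | $440.42 | — | $0.00
Total paid: $5,488.65

$5,488.65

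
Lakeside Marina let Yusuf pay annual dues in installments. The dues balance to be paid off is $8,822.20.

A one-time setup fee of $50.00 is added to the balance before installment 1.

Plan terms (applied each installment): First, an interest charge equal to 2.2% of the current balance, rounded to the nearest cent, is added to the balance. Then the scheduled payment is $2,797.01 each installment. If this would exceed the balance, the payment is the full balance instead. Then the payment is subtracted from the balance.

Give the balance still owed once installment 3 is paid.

$893.76

# | Opening | Interest | Payment | End bal
1 | $8,872.20 | $195.19 | $2,797.01 | $6,270.38
2 | $6,270.38 | $137.95 | $2,797.01 | $3,611.32
3 | $3,611.32 | $79.45 | $2,797.01 | $893.76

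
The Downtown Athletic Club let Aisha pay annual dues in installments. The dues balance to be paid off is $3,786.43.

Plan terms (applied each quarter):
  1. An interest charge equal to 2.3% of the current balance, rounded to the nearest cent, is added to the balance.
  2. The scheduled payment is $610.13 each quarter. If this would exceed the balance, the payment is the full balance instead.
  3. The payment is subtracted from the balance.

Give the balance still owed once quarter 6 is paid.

$462.10

# | Opening | Interest | Payment | End bal
1 | $3,786.43 | $87.09 | $610.13 | $3,263.39
2 | $3,263.39 | $75.06 | $610.13 | $2,728.32
3 | $2,728.32 | $62.75 | $610.13 | $2,180.94
4 | $2,180.94 | $50.16 | $610.13 | $1,620.97
5 | $1,620.97 | $37.28 | $610.13 | $1,048.12
6 | $1,048.12 | $24.11 | $610.13 | $462.10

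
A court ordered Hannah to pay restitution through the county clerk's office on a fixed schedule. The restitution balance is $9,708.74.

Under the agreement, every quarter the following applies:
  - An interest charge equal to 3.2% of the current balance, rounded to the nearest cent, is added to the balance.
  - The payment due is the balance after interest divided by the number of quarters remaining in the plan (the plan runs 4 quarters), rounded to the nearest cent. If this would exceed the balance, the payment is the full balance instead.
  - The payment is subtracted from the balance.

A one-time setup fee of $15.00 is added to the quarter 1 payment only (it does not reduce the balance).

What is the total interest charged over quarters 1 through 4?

# | Opening | Interest | Payment | Fee | End bal
1 | $9,708.74 | $310.68 | $2,504.86 | $15.00 | $7,514.56
2 | $7,514.56 | $240.47 | $2,585.01 | — | $5,170.02
3 | $5,170.02 | $165.44 | $2,667.73 | — | $2,667.73
4 | $2,667.73 | $85.37 | $2,753.10 | — | $0.00
Total interest: $310.68 + $240.47 + $165.44 + $85.37 = $801.96

$801.96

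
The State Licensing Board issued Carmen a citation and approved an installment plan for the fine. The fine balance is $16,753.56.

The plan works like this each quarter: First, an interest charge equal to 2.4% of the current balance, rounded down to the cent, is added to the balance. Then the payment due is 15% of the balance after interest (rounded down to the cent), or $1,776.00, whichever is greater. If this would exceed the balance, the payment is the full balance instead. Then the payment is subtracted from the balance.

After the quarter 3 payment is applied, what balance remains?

$11,047.49

# | Opening | Interest | Payment | End bal
1 | $16,753.56 | $402.08 | $2,573.34 | $14,582.30
2 | $14,582.30 | $349.97 | $2,239.84 | $12,692.43
3 | $12,692.43 | $304.61 | $1,949.55 | $11,047.49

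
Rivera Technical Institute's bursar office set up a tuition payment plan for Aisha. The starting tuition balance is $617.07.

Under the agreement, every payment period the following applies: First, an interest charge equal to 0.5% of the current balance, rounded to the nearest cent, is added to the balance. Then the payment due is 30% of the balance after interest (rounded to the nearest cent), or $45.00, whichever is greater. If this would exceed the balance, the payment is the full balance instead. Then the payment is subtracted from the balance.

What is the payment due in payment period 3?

# | Opening | Interest | Payment | End bal
1 | $617.07 | $3.09 | $186.05 | $434.11
2 | $434.11 | $2.17 | $130.88 | $305.40
3 | $305.40 | $1.53 | $92.08 | $214.85

$92.08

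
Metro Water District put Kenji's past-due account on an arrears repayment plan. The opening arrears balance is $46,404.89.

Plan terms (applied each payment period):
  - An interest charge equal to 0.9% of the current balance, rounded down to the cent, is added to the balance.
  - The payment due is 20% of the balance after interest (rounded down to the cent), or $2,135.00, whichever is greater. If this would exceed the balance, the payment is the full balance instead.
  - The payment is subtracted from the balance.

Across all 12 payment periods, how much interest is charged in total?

$1,963.30

Payment period 1: $46,404.89 +$417.64 interest = $46,822.53; pay $9,364.50 → $37,458.03
Payment period 2: $37,458.03 +$337.12 interest = $37,795.15; pay $7,559.03 → $30,236.12
Payment period 3: $30,236.12 +$272.12 interest = $30,508.24; pay $6,101.64 → $24,406.60
Payment period 4: $24,406.60 +$219.65 interest = $24,626.25; pay $4,925.25 → $19,701.00
Payment period 5: $19,701.00 +$177.30 interest = $19,878.30; pay $3,975.66 → $15,902.64
Payment period 6: $15,902.64 +$143.12 interest = $16,045.76; pay $3,209.15 → $12,836.61
Payment period 7: $12,836.61 +$115.52 interest = $12,952.13; pay $2,590.42 → $10,361.71
Payment period 8: $10,361.71 +$93.25 interest = $10,454.96; pay $2,135.00 → $8,319.96
Payment period 9: $8,319.96 +$74.87 interest = $8,394.83; pay $2,135.00 → $6,259.83
Payment period 10: $6,259.83 +$56.33 interest = $6,316.16; pay $2,135.00 → $4,181.16
Payment period 11: $4,181.16 +$37.63 interest = $4,218.79; pay $2,135.00 → $2,083.79
Payment period 12: $2,083.79 +$18.75 interest = $2,102.54; pay $2,102.54 → $0.00
Total interest: $417.64 + $337.12 + $272.12 + $219.65 + $177.30 + $143.12 + $115.52 + $93.25 + $74.87 + $56.33 + $37.63 + $18.75 = $1,963.30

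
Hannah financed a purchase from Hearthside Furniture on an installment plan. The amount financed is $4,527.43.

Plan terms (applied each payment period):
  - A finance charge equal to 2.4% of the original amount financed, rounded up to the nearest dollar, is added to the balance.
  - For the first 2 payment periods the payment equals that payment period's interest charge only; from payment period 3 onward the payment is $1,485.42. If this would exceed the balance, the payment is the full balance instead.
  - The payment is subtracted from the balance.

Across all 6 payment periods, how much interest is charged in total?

$654.00

Payment period 1: $4,527.43 +$109.00 interest = $4,636.43; pay $109.00 → $4,527.43
Payment period 2: $4,527.43 +$109.00 interest = $4,636.43; pay $109.00 → $4,527.43
Payment period 3: $4,527.43 +$109.00 interest = $4,636.43; pay $1,485.42 → $3,151.01
Payment period 4: $3,151.01 +$109.00 interest = $3,260.01; pay $1,485.42 → $1,774.59
Payment period 5: $1,774.59 +$109.00 interest = $1,883.59; pay $1,485.42 → $398.17
Payment period 6: $398.17 +$109.00 interest = $507.17; pay $507.17 → $0.00
Total interest: $109.00 + $109.00 + $109.00 + $109.00 + $109.00 + $109.00 = $654.00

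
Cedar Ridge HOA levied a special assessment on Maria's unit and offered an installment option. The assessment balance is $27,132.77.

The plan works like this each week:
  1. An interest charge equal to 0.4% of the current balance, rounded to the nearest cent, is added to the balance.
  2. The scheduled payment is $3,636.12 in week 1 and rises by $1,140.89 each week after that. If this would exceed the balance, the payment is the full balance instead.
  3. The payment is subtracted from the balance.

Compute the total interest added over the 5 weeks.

Week 1: $27,132.77 +$108.53 interest = $27,241.30; pay $3,636.12 → $23,605.18
Week 2: $23,605.18 +$94.42 interest = $23,699.60; pay $4,777.01 → $18,922.59
Week 3: $18,922.59 +$75.69 interest = $18,998.28; pay $5,917.90 → $13,080.38
Week 4: $13,080.38 +$52.32 interest = $13,132.70; pay $7,058.79 → $6,073.91
Week 5: $6,073.91 +$24.30 interest = $6,098.21; pay $6,098.21 → $0.00
Total interest: $108.53 + $94.42 + $75.69 + $52.32 + $24.30 = $355.26

$355.26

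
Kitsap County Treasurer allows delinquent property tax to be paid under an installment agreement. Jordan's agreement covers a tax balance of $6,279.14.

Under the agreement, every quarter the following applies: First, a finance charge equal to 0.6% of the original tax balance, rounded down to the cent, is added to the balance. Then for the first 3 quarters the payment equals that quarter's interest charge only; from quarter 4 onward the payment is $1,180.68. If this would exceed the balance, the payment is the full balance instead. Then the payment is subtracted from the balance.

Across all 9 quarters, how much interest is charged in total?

Quarter 1: opening $6,279.14; interest $37.67 → $6,316.81; payment $37.67; balance $6,279.14
Quarter 2: opening $6,279.14; interest $37.67 → $6,316.81; payment $37.67; balance $6,279.14
Quarter 3: opening $6,279.14; interest $37.67 → $6,316.81; payment $37.67; balance $6,279.14
Quarter 4: opening $6,279.14; interest $37.67 → $6,316.81; payment $1,180.68; balance $5,136.13
Quarter 5: opening $5,136.13; interest $37.67 → $5,173.80; payment $1,180.68; balance $3,993.12
Quarter 6: opening $3,993.12; interest $37.67 → $4,030.79; payment $1,180.68; balance $2,850.11
Quarter 7: opening $2,850.11; interest $37.67 → $2,887.78; payment $1,180.68; balance $1,707.10
Quarter 8: opening $1,707.10; interest $37.67 → $1,744.77; payment $1,180.68; balance $564.09
Quarter 9: opening $564.09; interest $37.67 → $601.76; payment $601.76; balance $0.00
Total interest: $37.67 + $37.67 + $37.67 + $37.67 + $37.67 + $37.67 + $37.67 + $37.67 + $37.67 = $339.03

$339.03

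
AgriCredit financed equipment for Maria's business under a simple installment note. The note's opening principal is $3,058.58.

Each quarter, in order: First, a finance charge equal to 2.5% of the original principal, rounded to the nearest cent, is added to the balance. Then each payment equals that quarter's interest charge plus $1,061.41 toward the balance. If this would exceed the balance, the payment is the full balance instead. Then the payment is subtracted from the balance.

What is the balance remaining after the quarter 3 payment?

$0.00

# | Opening | Interest | Payment | End bal
1 | $3,058.58 | $76.46 | $1,137.87 | $1,997.17
2 | $1,997.17 | $76.46 | $1,137.87 | $935.76
3 | $935.76 | $76.46 | $1,012.22 | $0.00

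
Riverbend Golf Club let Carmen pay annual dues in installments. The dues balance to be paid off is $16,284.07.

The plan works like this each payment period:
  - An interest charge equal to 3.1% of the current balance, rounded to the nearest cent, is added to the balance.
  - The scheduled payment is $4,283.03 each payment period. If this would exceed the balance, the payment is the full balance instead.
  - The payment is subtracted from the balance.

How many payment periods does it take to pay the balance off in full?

# | Opening | Interest | Payment | End bal
1 | $16,284.07 | $504.81 | $4,283.03 | $12,505.85
2 | $12,505.85 | $387.68 | $4,283.03 | $8,610.50
3 | $8,610.50 | $266.93 | $4,283.03 | $4,594.40
4 | $4,594.40 | $142.43 | $4,283.03 | $453.80
5 | $453.80 | $14.07 | $467.87 | $0.00
Balance reaches $0.00 in payment period 5.

5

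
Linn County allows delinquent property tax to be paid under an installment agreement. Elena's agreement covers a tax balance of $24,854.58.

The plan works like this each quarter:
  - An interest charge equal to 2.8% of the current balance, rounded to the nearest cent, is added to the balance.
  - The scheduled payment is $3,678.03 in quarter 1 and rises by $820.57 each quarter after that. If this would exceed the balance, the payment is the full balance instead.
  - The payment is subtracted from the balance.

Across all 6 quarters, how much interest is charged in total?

$2,406.06

Quarter 1: opening $24,854.58; interest $695.93 → $25,550.51; payment $3,678.03; balance $21,872.48
Quarter 2: opening $21,872.48; interest $612.43 → $22,484.91; payment $4,498.60; balance $17,986.31
Quarter 3: opening $17,986.31; interest $503.62 → $18,489.93; payment $5,319.17; balance $13,170.76
Quarter 4: opening $13,170.76; interest $368.78 → $13,539.54; payment $6,139.74; balance $7,399.80
Quarter 5: opening $7,399.80; interest $207.19 → $7,606.99; payment $6,960.31; balance $646.68
Quarter 6: opening $646.68; interest $18.11 → $664.79; payment $664.79; balance $0.00
Total interest: $695.93 + $612.43 + $503.62 + $368.78 + $207.19 + $18.11 = $2,406.06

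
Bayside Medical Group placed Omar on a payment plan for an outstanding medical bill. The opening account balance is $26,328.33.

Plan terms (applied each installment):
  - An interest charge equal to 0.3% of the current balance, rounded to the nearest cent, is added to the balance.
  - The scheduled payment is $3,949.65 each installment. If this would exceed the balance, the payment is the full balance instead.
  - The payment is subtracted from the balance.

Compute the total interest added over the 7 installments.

# | Opening | Interest | Payment | End bal
1 | $26,328.33 | $78.98 | $3,949.65 | $22,457.66
2 | $22,457.66 | $67.37 | $3,949.65 | $18,575.38
3 | $18,575.38 | $55.73 | $3,949.65 | $14,681.46
4 | $14,681.46 | $44.04 | $3,949.65 | $10,775.85
5 | $10,775.85 | $32.33 | $3,949.65 | $6,858.53
6 | $6,858.53 | $20.58 | $3,949.65 | $2,929.46
7 | $2,929.46 | $8.79 | $2,938.25 | $0.00
Total interest: $78.98 + $67.37 + $55.73 + $44.04 + $32.33 + $20.58 + $8.79 = $307.82

$307.82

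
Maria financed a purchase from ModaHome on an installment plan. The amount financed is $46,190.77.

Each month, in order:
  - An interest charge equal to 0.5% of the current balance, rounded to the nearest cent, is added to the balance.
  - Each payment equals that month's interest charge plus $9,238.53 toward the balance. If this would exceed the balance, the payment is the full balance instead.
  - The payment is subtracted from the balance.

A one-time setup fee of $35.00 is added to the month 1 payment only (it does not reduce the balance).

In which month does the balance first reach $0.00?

5

Month 1: $46,190.77 +$230.95 interest = $46,421.72; pay $9,469.48 (+ $35.00 fee) → $36,952.24
Month 2: $36,952.24 +$184.76 interest = $37,137.00; pay $9,423.29 → $27,713.71
Month 3: $27,713.71 +$138.57 interest = $27,852.28; pay $9,377.10 → $18,475.18
Month 4: $18,475.18 +$92.38 interest = $18,567.56; pay $9,330.91 → $9,236.65
Month 5: $9,236.65 +$46.18 interest = $9,282.83; pay $9,282.83 → $0.00
Balance reaches $0.00 in month 5.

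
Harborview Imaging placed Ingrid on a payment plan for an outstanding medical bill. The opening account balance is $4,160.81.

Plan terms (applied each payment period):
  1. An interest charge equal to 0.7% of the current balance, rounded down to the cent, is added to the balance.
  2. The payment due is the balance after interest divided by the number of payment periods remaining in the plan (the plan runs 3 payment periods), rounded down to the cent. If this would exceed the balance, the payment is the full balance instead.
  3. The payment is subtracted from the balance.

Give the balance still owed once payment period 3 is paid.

Payment period 1: $4,160.81 +$29.12 interest = $4,189.93; pay $1,396.64 → $2,793.29
Payment period 2: $2,793.29 +$19.55 interest = $2,812.84; pay $1,406.42 → $1,406.42
Payment period 3: $1,406.42 +$9.84 interest = $1,416.26; pay $1,416.26 → $0.00

$0.00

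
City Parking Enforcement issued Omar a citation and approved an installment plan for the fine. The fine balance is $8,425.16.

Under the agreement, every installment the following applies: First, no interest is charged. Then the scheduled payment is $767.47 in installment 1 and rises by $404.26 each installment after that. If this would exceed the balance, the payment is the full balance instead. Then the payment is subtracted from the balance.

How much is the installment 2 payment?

$1,171.73

Installment 1: $8,425.16 − $767.47 → $7,657.69
Installment 2: $7,657.69 − $1,171.73 → $6,485.96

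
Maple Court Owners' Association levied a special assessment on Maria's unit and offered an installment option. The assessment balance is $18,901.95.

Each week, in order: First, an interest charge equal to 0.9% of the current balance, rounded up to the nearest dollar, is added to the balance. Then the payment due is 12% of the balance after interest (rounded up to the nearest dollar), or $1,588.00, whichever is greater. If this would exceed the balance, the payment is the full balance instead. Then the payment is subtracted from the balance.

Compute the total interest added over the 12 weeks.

Week 1: $18,901.95 +$171.00 interest = $19,072.95; pay $2,289.00 → $16,783.95
Week 2: $16,783.95 +$152.00 interest = $16,935.95; pay $2,033.00 → $14,902.95
Week 3: $14,902.95 +$135.00 interest = $15,037.95; pay $1,805.00 → $13,232.95
Week 4: $13,232.95 +$120.00 interest = $13,352.95; pay $1,603.00 → $11,749.95
Week 5: $11,749.95 +$106.00 interest = $11,855.95; pay $1,588.00 → $10,267.95
Week 6: $10,267.95 +$93.00 interest = $10,360.95; pay $1,588.00 → $8,772.95
Week 7: $8,772.95 +$79.00 interest = $8,851.95; pay $1,588.00 → $7,263.95
Week 8: $7,263.95 +$66.00 interest = $7,329.95; pay $1,588.00 → $5,741.95
Week 9: $5,741.95 +$52.00 interest = $5,793.95; pay $1,588.00 → $4,205.95
Week 10: $4,205.95 +$38.00 interest = $4,243.95; pay $1,588.00 → $2,655.95
Week 11: $2,655.95 +$24.00 interest = $2,679.95; pay $1,588.00 → $1,091.95
Week 12: $1,091.95 +$10.00 interest = $1,101.95; pay $1,101.95 → $0.00
Total interest: $171.00 + $152.00 + $135.00 + $120.00 + $106.00 + $93.00 + $79.00 + $66.00 + $52.00 + $38.00 + $24.00 + $10.00 = $1,046.00

$1,046.00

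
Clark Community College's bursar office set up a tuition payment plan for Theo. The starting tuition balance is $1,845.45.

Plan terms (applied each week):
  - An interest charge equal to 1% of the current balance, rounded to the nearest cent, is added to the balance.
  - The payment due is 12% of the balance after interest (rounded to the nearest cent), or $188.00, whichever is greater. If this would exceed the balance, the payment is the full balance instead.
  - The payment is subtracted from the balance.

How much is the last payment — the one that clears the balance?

Week 1: $1,845.45 +$18.45 interest = $1,863.90; pay $223.67 → $1,640.23
Week 2: $1,640.23 +$16.40 interest = $1,656.63; pay $198.80 → $1,457.83
Week 3: $1,457.83 +$14.58 interest = $1,472.41; pay $188.00 → $1,284.41
Week 4: $1,284.41 +$12.84 interest = $1,297.25; pay $188.00 → $1,109.25
Week 5: $1,109.25 +$11.09 interest = $1,120.34; pay $188.00 → $932.34
Week 6: $932.34 +$9.32 interest = $941.66; pay $188.00 → $753.66
Week 7: $753.66 +$7.54 interest = $761.20; pay $188.00 → $573.20
Week 8: $573.20 +$5.73 interest = $578.93; pay $188.00 → $390.93
Week 9: $390.93 +$3.91 interest = $394.84; pay $188.00 → $206.84
Week 10: $206.84 +$2.07 interest = $208.91; pay $188.00 → $20.91
Week 11: $20.91 +$0.21 interest = $21.12; pay $21.12 → $0.00

$21.12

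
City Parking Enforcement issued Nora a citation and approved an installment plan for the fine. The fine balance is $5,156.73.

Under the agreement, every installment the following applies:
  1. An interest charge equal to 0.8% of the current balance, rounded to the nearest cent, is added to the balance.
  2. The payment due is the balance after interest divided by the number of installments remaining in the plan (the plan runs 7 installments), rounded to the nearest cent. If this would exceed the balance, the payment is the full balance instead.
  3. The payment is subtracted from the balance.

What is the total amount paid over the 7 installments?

Installment 1: opening $5,156.73; interest $41.25 → $5,197.98; payment $742.57; balance $4,455.41
Installment 2: opening $4,455.41; interest $35.64 → $4,491.05; payment $748.51; balance $3,742.54
Installment 3: opening $3,742.54; interest $29.94 → $3,772.48; payment $754.50; balance $3,017.98
Installment 4: opening $3,017.98; interest $24.14 → $3,042.12; payment $760.53; balance $2,281.59
Installment 5: opening $2,281.59; interest $18.25 → $2,299.84; payment $766.61; balance $1,533.23
Installment 6: opening $1,533.23; interest $12.27 → $1,545.50; payment $772.75; balance $772.75
Installment 7: opening $772.75; interest $6.18 → $778.93; payment $778.93; balance $0.00
Total paid: $5,324.40

$5,324.40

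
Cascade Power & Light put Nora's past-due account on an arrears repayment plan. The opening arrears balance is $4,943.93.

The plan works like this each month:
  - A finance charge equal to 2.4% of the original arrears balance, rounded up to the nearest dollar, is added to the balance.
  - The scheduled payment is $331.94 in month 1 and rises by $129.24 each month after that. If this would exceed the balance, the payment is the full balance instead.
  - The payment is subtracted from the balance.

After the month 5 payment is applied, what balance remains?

$2,586.83

Month 1: $4,943.93 +$119.00 interest = $5,062.93; pay $331.94 → $4,730.99
Month 2: $4,730.99 +$119.00 interest = $4,849.99; pay $461.18 → $4,388.81
Month 3: $4,388.81 +$119.00 interest = $4,507.81; pay $590.42 → $3,917.39
Month 4: $3,917.39 +$119.00 interest = $4,036.39; pay $719.66 → $3,316.73
Month 5: $3,316.73 +$119.00 interest = $3,435.73; pay $848.90 → $2,586.83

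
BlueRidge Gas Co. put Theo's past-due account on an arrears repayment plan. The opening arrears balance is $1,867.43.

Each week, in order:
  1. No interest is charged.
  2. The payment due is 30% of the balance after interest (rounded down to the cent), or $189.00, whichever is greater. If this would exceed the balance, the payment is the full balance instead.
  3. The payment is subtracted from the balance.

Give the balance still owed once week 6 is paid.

$70.38

Week 1: $1,867.43 − $560.22 → $1,307.21
Week 2: $1,307.21 − $392.16 → $915.05
Week 3: $915.05 − $274.51 → $640.54
Week 4: $640.54 − $192.16 → $448.38
Week 5: $448.38 − $189.00 → $259.38
Week 6: $259.38 − $189.00 → $70.38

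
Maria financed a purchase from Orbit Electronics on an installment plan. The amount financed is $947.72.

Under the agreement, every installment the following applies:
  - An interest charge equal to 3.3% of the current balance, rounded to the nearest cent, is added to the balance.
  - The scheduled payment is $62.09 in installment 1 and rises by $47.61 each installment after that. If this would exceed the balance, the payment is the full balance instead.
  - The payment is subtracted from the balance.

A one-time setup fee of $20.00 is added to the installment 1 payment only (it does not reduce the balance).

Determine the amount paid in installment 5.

$252.53

Installment 1: opening $947.72; interest $31.27 → $978.99; payment $62.09 (+ $20.00 fee); balance $916.90
Installment 2: opening $916.90; interest $30.26 → $947.16; payment $109.70; balance $837.46
Installment 3: opening $837.46; interest $27.64 → $865.10; payment $157.31; balance $707.79
Installment 4: opening $707.79; interest $23.36 → $731.15; payment $204.92; balance $526.23
Installment 5: opening $526.23; interest $17.37 → $543.60; payment $252.53; balance $291.07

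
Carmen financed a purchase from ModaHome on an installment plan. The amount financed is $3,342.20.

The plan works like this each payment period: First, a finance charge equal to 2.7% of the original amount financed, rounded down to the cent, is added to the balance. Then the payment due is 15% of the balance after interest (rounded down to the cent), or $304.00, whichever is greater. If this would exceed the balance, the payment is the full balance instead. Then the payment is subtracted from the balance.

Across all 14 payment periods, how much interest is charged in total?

Payment period 1: opening $3,342.20; interest $90.23 → $3,432.43; payment $514.86; balance $2,917.57
Payment period 2: opening $2,917.57; interest $90.23 → $3,007.80; payment $451.17; balance $2,556.63
Payment period 3: opening $2,556.63; interest $90.23 → $2,646.86; payment $397.02; balance $2,249.84
Payment period 4: opening $2,249.84; interest $90.23 → $2,340.07; payment $351.01; balance $1,989.06
Payment period 5: opening $1,989.06; interest $90.23 → $2,079.29; payment $311.89; balance $1,767.40
Payment period 6: opening $1,767.40; interest $90.23 → $1,857.63; payment $304.00; balance $1,553.63
Payment period 7: opening $1,553.63; interest $90.23 → $1,643.86; payment $304.00; balance $1,339.86
Payment period 8: opening $1,339.86; interest $90.23 → $1,430.09; payment $304.00; balance $1,126.09
Payment period 9: opening $1,126.09; interest $90.23 → $1,216.32; payment $304.00; balance $912.32
Payment period 10: opening $912.32; interest $90.23 → $1,002.55; payment $304.00; balance $698.55
Payment period 11: opening $698.55; interest $90.23 → $788.78; payment $304.00; balance $484.78
Payment period 12: opening $484.78; interest $90.23 → $575.01; payment $304.00; balance $271.01
Payment period 13: opening $271.01; interest $90.23 → $361.24; payment $304.00; balance $57.24
Payment period 14: opening $57.24; interest $90.23 → $147.47; payment $147.47; balance $0.00
Total interest: $90.23 + $90.23 + $90.23 + $90.23 + $90.23 + $90.23 + $90.23 + $90.23 + $90.23 + $90.23 + $90.23 + $90.23 + $90.23 + $90.23 = $1,263.22

$1,263.22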